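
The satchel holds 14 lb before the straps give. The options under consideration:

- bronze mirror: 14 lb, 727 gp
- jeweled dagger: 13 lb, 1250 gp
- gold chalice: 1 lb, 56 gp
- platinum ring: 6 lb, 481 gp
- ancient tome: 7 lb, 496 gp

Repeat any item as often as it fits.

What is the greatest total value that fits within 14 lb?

Best packing: jeweled dagger + gold chalice — 14 lb, 1306 total.
Nothing else within 14 lb beats 1306.

1306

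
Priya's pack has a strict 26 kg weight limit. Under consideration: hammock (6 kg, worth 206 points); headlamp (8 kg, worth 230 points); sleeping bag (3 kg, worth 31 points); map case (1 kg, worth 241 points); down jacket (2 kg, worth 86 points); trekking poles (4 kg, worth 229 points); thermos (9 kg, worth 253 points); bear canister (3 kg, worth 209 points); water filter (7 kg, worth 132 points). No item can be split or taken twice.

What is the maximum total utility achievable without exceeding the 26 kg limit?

Density check — map case 241.00, bear canister 69.67, trekking poles 57.25 are the best per kg.
Greedy by ratio would take hammock + headlamp + map case + down jacket + trekking poles + bear canister: 24 kg used, total 1201.
The 8 kg tied up in headlamp is better spent on thermos — total rises to 1224 (25 kg).
Nothing else within 26 kg beats 1224.

1224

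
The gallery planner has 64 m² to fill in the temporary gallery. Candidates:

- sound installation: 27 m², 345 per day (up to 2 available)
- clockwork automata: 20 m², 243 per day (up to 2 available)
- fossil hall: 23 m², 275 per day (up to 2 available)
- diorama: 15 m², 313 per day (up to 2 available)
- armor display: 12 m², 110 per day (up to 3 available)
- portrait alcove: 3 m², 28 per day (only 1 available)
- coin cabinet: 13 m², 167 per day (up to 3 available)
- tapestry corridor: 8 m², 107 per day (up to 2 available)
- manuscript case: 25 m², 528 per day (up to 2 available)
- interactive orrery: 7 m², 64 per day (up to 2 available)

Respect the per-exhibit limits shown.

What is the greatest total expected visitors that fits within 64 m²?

1261

Ranking by ratio (expected visitors/m²): manuscript case 21.12, diorama 20.87, tapestry corridor 13.38.
Taking the top-ratio exhibits first gives portrait alcove + tapestry corridor + 2×manuscript case for 1191 (61 m²).
Dropping portrait alcove and manuscript case frees 28 m²; slotting in 2×diorama (30 m²) lifts the total to 1261 at 63 m².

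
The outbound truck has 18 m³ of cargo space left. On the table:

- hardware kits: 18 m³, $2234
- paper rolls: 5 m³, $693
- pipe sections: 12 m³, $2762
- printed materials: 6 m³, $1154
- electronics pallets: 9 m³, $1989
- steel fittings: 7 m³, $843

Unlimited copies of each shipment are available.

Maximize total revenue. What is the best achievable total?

3978

Greedy by ratio would take pipe sections + printed materials: 18 m³ used, total 3916.
Replace pipe sections and printed materials with 2×electronics pallets: the trade gains 62 net, giving 3978 at 18 m³.
Nothing else within 18 m³ beats 3978.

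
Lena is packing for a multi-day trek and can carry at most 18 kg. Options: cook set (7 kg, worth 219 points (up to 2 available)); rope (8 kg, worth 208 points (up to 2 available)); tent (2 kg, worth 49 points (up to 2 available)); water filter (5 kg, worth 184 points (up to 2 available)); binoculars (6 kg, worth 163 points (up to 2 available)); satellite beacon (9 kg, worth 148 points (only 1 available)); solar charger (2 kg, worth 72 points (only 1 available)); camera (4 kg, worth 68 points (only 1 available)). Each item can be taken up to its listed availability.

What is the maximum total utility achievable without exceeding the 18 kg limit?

603

Ranking by ratio (utility/kg): water filter 36.80, solar charger 36.00, cook set 31.29.
Taking 2×water filter + binoculars + solar charger: 18 kg used, 603 in utility.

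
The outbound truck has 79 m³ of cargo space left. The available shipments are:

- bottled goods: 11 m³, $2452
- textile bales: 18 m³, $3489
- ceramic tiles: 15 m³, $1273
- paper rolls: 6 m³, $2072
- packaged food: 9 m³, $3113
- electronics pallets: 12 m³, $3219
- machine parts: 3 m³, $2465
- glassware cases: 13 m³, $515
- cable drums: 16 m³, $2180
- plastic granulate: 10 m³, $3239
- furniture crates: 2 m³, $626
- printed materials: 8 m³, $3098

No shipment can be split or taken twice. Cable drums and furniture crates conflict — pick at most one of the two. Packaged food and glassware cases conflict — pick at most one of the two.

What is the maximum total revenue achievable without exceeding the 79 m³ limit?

23773

Bottled goods + textile bales + paper rolls + packaged food + electronics pallets + machine parts + plastic granulate + furniture crates + printed materials uses 79 of the 79 m³ and totals 23773.
Next best is bottled goods + textile bales + paper rolls + packaged food + electronics pallets + machine parts + plastic granulate + printed materials at 23147 (77 m³) — short by 626.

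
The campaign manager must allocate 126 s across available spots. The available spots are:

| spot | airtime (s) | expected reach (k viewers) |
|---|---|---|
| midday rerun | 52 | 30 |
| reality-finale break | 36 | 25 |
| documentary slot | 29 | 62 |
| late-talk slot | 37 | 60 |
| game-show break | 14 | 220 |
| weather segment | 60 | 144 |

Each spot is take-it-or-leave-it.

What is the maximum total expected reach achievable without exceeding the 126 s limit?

426

Best packing: documentary slot + game-show break + weather segment — 103 s, 426 total.
An exhaustive check of the 64 subsets confirms 426.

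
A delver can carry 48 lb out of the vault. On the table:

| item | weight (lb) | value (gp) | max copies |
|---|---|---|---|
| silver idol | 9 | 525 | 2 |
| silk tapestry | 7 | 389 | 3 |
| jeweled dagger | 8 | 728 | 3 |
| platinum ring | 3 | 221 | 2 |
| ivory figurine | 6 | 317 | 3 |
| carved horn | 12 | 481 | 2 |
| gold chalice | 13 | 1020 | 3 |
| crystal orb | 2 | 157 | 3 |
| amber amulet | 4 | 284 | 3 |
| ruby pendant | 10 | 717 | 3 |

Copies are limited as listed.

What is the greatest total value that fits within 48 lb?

4023

Greedy by ratio would take 3×jeweled dagger + platinum ring + gold chalice + 3×crystal orb: 46 lb used, total 3896.
Dropping crystal orb frees 2 lb; slotting in amber amulet (4 lb) lifts the total to 4023 at 48 lb.
Nothing else within 48 lb beats 4023.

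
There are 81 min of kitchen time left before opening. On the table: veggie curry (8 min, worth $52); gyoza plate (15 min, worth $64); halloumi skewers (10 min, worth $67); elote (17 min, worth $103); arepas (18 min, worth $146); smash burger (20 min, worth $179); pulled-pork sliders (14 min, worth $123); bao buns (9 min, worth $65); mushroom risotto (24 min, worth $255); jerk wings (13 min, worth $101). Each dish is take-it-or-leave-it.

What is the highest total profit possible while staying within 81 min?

725

The ratio heuristic lands on arepas + smash burger + pulled-pork sliders + mushroom risotto (703) but leaves 5 min idle.
Dropping arepas frees 18 min; slotting in halloumi skewers + jerk wings (23 min) lifts the total to 725 at 81 min.
An exhaustive check of the 1024 subsets confirms 725.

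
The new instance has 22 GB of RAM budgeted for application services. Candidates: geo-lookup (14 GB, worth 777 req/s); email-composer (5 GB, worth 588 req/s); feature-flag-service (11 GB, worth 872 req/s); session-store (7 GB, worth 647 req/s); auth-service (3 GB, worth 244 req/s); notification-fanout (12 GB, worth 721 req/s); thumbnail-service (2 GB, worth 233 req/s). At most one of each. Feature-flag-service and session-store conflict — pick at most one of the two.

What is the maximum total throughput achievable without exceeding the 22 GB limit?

A density-first pass picks email-composer + session-store + auth-service + thumbnail-service — 1712 at 17 GB.
Replace session-store with feature-flag-service: the trade gains 225 net, giving 1937 at 21 GB.

1937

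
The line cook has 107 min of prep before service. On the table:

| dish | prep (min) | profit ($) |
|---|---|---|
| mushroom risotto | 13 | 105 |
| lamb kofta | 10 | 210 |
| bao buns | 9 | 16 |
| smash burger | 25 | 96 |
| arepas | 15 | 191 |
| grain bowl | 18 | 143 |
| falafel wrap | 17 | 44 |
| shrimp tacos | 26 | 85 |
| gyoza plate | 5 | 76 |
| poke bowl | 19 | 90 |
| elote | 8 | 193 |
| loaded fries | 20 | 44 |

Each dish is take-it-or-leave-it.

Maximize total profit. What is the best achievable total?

1052

By profit per min: elote 24.12, lamb kofta 21.00, gyoza plate 15.20, arepas 12.73 lead.
Best packing: mushroom risotto + lamb kofta + arepas + grain bowl + falafel wrap + gyoza plate + poke bowl + elote — 105 min, 1052 total.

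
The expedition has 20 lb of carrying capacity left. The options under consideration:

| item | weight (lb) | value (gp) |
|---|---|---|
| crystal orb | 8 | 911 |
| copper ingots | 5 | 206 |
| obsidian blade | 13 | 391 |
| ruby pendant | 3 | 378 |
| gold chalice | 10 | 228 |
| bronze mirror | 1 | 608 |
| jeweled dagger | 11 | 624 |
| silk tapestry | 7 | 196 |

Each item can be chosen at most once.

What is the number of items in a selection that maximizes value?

Best achievable value is 2143.
crystal orb + bronze mirror + jeweled dagger hits 2143 at 20 lb.
Any selection reaching 2143 contains exactly 3 items.

3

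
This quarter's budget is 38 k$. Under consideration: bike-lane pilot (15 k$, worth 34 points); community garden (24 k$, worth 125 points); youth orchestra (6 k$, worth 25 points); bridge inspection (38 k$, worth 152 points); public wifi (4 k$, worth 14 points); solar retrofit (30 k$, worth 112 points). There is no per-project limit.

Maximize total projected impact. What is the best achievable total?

178

The ratio heuristic lands on community garden + 2×youth orchestra (175) but leaves 2 k$ idle.
Dropping youth orchestra frees 6 k$; slotting in 2×public wifi (8 k$) lifts the total to 178 at 38 k$.
Nothing else within 38 k$ beats 178.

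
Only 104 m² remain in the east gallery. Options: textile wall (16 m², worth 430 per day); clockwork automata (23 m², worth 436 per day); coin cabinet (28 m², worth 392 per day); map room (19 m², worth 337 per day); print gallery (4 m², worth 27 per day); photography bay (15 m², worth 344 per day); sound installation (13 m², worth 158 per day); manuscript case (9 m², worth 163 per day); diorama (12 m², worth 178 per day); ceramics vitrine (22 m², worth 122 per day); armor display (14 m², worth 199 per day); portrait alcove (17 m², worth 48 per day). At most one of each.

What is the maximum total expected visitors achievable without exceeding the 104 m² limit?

1951

A density-first pass picks textile wall + clockwork automata + map room + print gallery + photography bay + manuscript case + diorama — 1915 at 98 m².
Dropping manuscript case frees 9 m²; slotting in armor display (14 m²) lifts the total to 1951 at 103 m².
Nothing else within 104 m² beats 1951.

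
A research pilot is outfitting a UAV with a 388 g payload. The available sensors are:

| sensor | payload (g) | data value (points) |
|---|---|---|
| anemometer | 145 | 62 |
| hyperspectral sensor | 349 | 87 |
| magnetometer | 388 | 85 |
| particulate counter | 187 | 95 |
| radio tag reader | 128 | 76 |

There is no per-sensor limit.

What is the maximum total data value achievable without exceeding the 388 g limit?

The ratio ordering already packs tightly: 3×radio tag reader, 384 g, 228.

228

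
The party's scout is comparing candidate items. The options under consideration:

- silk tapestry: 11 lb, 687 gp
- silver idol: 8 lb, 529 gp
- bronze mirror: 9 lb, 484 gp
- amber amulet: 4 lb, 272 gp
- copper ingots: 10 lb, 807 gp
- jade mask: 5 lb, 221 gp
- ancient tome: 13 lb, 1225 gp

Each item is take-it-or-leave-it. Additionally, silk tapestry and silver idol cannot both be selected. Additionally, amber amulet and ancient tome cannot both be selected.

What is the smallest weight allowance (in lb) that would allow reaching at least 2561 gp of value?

Minimise lb subject to total value ≥ 2561.
Taking silver idol + copper ingots + ancient tome gives 2561 (≥ 2561) for 31 lb.
Any bundle with less than 31 lb falls short of 2561.

31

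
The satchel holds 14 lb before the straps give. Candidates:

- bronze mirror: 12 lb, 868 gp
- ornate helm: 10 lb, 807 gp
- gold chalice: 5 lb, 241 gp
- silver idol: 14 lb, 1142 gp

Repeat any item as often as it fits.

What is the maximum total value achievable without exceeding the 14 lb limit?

1142

Ranking by ratio (value/lb): silver idol 81.57, ornate helm 80.70, bronze mirror 72.33, gold chalice 48.20.
Taking silver idol: 14 lb used, 1142 in value.
Every other selection either busts 14 lb or fails to beat 1142.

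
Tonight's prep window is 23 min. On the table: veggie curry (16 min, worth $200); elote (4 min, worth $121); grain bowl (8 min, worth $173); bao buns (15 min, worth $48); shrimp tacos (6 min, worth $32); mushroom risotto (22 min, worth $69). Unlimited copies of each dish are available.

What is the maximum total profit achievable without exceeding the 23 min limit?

Taking 5×elote: 20 min used, 605 in profit.

605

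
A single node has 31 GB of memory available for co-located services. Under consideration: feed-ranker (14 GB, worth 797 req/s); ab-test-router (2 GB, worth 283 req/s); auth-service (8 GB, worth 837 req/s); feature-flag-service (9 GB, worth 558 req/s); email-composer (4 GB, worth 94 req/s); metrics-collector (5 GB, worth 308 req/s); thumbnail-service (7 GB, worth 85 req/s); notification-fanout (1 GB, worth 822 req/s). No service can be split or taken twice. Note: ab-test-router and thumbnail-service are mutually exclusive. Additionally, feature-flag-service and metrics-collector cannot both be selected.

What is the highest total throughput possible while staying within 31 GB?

3047

Taking feed-ranker + ab-test-router + auth-service + metrics-collector + notification-fanout: 30 GB used, 3047 in throughput.
Nothing else feasible within 31 GB beats 3047.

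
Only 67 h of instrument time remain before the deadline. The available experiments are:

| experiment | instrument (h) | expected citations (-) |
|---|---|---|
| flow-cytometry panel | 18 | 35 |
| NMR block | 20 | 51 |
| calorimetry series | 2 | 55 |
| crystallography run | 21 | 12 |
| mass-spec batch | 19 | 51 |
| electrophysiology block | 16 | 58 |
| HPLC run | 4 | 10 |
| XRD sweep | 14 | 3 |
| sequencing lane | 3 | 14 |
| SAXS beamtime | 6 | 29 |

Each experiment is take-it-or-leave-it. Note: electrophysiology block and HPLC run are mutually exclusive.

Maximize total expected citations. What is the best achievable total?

Density check — calorimetry series 27.50, SAXS beamtime 4.83, sequencing lane 4.67 are the best per h.
The ratio ordering already packs tightly: NMR block + calorimetry series + mass-spec batch + electrophysiology block + sequencing lane + SAXS beamtime, 66 h, 258.
Nothing else feasible within 67 h beats 258.

258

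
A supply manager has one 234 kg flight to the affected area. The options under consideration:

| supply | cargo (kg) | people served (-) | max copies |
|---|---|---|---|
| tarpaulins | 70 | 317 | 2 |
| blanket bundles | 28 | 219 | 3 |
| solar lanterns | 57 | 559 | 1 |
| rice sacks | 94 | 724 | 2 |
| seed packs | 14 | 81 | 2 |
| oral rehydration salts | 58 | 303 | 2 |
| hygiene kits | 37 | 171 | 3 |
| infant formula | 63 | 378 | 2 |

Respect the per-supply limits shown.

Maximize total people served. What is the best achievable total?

Filling by ratio: 3×blanket bundles + solar lanterns + 2×seed packs + infant formula for 1756, with 2 kg left unused.
The 105 kg tied up in blanket bundles and seed packs and infant formula is better spent on rice sacks — total rises to 1802 (221 kg).
No other feasible combination exceeds 1802.

1802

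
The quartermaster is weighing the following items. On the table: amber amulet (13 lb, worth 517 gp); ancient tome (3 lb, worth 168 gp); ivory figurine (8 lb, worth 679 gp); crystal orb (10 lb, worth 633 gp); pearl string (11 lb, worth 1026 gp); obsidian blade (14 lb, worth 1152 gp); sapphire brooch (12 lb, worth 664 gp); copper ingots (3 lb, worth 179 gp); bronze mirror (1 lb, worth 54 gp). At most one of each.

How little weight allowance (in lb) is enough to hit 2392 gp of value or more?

Need the lightest bundle worth ≥ 2392.
ancient tome + pearl string + obsidian blade + bronze mirror reaches 2400 using 29 lb.
No combination under 29 lb hits 2392.

29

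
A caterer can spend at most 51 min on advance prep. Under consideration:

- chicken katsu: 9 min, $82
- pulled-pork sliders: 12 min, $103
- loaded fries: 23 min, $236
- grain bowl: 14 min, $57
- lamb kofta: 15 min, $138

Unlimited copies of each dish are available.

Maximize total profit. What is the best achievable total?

Ranking by ratio (profit/min): loaded fries 10.26, lamb kofta 9.20, chicken katsu 9.11.
Filling by ratio: 2×loaded fries for 472, with 5 min left unused.
Dropping loaded fries frees 23 min; slotting in 3×chicken katsu (27 min) lifts the total to 482 at 50 min.
That's the maximum — no swap from here does better than 482.

482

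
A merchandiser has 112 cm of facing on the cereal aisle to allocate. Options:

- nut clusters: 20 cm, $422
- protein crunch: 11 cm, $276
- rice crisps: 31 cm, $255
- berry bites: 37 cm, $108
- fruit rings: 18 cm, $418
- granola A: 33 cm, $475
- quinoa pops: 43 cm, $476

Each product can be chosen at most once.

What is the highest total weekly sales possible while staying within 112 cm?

1649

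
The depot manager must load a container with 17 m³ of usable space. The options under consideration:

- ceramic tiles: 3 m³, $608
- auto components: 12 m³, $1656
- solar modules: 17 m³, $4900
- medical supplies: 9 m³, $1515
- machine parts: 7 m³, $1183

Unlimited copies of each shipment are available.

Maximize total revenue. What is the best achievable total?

4900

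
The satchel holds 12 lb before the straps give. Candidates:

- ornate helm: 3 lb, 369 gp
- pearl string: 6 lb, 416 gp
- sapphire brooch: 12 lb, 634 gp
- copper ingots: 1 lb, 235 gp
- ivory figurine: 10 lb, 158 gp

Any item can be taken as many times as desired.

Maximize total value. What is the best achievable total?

Ranking by ratio (value/lb): copper ingots 235.00, ornate helm 123.00, pearl string 69.33.
12×copper ingots uses 12 of the 12 lb and totals 2820.
Nothing else within 12 lb beats 2820.

2820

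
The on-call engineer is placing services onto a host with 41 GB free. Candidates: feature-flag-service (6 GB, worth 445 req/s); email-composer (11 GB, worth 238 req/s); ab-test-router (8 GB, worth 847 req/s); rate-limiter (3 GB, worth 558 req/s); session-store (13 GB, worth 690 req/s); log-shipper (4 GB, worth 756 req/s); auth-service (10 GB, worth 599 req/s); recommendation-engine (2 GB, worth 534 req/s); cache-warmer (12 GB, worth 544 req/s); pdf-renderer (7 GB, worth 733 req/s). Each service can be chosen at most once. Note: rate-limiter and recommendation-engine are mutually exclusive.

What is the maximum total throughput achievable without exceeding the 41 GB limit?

4029

Taking feature-flag-service + ab-test-router + rate-limiter + session-store + log-shipper + pdf-renderer: 41 GB used, 4029 in throughput.
Every other selection either busts 41 GB or breaks a pairing rule or fails to beat 4029.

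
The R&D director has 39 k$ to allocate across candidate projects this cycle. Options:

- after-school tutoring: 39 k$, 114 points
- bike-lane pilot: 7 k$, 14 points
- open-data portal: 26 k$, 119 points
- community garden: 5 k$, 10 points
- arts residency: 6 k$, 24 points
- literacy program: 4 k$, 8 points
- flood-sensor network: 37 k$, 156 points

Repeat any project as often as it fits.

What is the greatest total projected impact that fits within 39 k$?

Ranking by ratio (projected impact/k$): open-data portal 4.58, flood-sensor network 4.22, arts residency 4.00, after-school tutoring 2.92.
Best packing: open-data portal + 2×arts residency — 38 k$, 167 total.

167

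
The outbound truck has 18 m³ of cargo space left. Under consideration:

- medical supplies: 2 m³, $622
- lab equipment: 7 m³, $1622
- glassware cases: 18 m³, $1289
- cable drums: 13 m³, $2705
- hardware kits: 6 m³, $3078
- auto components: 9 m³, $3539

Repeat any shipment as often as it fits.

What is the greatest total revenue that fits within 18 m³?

9234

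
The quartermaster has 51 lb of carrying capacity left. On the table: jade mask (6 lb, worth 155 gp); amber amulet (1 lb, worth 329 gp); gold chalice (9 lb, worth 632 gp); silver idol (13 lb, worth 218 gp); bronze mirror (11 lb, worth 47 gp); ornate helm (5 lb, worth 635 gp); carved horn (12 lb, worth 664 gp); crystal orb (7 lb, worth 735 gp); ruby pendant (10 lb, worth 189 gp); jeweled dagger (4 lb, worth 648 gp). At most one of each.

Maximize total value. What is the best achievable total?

Greedy by ratio would take jade mask + amber amulet + gold chalice + ornate helm + carved horn + crystal orb + jeweled dagger: 44 lb used, total 3798.
Replace jade mask with silver idol: the trade gains 63 net, giving 3861 at 51 lb.
Next best is amber amulet + gold chalice + ornate helm + carved horn + crystal orb + ruby pendant + jeweled dagger at 3832 (48 lb) — short by 29.

3861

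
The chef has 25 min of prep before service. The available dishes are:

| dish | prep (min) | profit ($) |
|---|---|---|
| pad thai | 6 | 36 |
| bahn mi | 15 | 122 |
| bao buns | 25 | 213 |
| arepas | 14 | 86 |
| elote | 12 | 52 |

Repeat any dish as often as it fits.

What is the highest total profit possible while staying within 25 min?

213

Bao buns uses 25 of the 25 min and totals 213.
Nothing else within 25 min beats 213.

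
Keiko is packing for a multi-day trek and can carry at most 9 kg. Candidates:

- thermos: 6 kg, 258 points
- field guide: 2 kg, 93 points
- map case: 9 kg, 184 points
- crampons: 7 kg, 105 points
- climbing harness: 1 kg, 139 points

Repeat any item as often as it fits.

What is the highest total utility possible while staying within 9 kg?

1251

9×climbing harness uses 9 of the 9 kg and totals 1251.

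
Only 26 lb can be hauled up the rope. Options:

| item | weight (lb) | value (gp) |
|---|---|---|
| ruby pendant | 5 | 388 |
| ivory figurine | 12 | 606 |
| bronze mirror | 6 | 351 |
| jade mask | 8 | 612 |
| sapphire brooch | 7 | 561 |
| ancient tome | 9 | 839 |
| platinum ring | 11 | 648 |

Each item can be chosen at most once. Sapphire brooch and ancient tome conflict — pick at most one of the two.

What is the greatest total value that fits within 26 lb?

1912

Taking ruby pendant + bronze mirror + jade mask + sapphire brooch: 26 lb used, 1912 in value.
Every other selection either busts 26 lb or breaks a pairing rule or fails to beat 1912.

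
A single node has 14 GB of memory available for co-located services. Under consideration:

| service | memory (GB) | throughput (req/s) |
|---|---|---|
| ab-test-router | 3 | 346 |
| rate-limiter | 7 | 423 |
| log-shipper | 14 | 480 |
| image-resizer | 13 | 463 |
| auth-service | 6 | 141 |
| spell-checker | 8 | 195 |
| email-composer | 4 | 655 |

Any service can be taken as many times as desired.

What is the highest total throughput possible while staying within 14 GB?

2002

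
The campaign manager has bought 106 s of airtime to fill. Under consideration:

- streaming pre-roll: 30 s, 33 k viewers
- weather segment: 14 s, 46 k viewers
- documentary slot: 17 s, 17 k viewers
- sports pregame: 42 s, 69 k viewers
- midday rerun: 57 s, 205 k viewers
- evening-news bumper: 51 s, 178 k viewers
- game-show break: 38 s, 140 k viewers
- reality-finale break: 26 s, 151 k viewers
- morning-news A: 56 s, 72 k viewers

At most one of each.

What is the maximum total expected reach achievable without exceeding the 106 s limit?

By expected reach per s: reality-finale break 5.81, game-show break 3.68, midday rerun 3.60 lead.
Taking the top-ratio spots first gives weather segment + documentary slot + game-show break + reality-finale break for 354 (95 s).
Replace documentary slot and game-show break with midday rerun: the trade gains 48 net, giving 402 at 97 s.

402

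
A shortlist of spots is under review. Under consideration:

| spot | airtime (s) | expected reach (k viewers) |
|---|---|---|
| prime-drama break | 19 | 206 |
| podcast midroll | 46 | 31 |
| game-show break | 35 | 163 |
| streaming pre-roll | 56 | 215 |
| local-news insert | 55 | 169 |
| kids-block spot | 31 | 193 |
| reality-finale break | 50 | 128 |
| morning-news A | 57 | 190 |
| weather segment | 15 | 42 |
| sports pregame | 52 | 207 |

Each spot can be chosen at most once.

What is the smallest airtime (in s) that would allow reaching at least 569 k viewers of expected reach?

Need the lightest bundle worth ≥ 569.
prime-drama break + game-show break + kids-block spot + weather segment reaches 604 using 100 s.
Below 100 s the best achievable stays under 569.

100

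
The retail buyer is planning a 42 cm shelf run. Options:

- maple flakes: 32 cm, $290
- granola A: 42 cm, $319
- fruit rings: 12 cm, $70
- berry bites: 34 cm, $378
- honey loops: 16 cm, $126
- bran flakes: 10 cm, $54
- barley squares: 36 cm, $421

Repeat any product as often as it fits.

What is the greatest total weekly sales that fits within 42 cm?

Barley squares uses 36 of the 42 cm and totals 421.
Nothing else within 42 cm beats 421.

421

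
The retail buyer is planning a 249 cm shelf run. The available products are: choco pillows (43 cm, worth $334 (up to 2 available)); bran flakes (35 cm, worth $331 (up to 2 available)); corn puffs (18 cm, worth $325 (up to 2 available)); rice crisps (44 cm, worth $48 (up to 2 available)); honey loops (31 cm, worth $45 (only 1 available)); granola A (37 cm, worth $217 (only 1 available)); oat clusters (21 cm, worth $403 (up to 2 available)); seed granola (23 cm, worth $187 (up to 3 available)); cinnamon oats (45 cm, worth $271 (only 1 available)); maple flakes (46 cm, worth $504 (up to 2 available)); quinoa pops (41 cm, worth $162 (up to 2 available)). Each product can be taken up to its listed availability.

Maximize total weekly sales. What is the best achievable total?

The ratio heuristic lands on 2×bran flakes + 2×corn puffs + 2×oat clusters + 2×maple flakes (3126) but leaves 9 cm idle.
Replace bran flakes with choco pillows: the trade gains 3 net, giving 3129 at 248 cm.

3129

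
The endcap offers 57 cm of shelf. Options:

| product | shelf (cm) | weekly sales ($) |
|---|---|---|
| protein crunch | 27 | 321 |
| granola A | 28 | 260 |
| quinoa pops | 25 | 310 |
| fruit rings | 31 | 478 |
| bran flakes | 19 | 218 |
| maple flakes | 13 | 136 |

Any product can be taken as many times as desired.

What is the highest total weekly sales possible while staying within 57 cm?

788

Best packing: quinoa pops + fruit rings — 56 cm, 788 total.
No other feasible combination exceeds 788.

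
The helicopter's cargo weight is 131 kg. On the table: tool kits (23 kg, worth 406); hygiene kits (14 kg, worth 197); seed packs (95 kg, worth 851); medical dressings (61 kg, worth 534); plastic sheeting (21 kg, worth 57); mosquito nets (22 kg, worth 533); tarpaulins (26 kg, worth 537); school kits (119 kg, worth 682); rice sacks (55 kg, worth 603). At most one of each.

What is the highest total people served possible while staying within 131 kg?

2079

A density-first pass picks tool kits + hygiene kits + plastic sheeting + mosquito nets + tarpaulins — 1730 at 106 kg.
Replace hygiene kits and plastic sheeting with rice sacks: the trade gains 349 net, giving 2079 at 126 kg.
An exhaustive check of the 512 subsets confirms 2079.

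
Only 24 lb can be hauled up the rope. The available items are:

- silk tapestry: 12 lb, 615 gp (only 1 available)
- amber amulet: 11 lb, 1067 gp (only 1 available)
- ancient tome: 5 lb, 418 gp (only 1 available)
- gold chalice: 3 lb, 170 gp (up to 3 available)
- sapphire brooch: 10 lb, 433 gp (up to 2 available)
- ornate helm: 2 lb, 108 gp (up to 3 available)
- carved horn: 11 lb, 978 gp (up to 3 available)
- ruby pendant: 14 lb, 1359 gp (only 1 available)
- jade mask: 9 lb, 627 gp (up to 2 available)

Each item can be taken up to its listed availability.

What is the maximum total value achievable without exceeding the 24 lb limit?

Taking the top-ratio items first gives ancient tome + gold chalice + ornate helm + ruby pendant for 2055 (24 lb).
A better packing is amber amulet + ornate helm + carved horn: 24 lb, total 2153.

2153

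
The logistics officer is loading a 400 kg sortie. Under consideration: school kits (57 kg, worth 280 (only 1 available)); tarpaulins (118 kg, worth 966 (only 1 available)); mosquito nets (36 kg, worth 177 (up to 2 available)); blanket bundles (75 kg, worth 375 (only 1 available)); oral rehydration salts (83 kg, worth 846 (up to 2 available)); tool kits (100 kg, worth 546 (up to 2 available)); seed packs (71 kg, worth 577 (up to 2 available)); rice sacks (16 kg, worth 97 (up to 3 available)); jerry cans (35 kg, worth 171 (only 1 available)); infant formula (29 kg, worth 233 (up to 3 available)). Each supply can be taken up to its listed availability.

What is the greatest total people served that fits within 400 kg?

Tarpaulins + 2×oral rehydration salts + seed packs + rice sacks + infant formula uses 400 of the 400 kg and totals 3565.
No other feasible combination exceeds 3565.

3565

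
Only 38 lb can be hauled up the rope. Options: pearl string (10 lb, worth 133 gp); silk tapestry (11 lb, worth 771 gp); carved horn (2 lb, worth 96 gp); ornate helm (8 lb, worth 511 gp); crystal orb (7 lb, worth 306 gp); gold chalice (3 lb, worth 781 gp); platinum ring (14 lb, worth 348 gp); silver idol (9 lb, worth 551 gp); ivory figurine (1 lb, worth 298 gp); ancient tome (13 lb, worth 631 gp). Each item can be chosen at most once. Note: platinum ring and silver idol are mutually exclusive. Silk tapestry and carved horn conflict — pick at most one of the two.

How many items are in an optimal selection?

The maximum value within 38 lb is 3032.
silk tapestry + gold chalice + silver idol + ivory figurine + ancient tome hits 3032 at 37 lb.
All optima have 5 items.

5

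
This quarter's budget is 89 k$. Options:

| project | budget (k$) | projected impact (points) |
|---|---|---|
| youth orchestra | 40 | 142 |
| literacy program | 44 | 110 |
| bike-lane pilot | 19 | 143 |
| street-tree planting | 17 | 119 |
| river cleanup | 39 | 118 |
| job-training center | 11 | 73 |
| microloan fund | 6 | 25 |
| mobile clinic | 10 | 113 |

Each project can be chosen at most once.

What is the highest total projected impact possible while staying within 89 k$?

517

Taking the top-ratio projects first gives bike-lane pilot + street-tree planting + job-training center + microloan fund + mobile clinic for 473 (63 k$).
Dropping job-training center and microloan fund frees 17 k$; slotting in youth orchestra (40 k$) lifts the total to 517 at 86 k$.
Every other selection either busts 89 k$ or fails to beat 517.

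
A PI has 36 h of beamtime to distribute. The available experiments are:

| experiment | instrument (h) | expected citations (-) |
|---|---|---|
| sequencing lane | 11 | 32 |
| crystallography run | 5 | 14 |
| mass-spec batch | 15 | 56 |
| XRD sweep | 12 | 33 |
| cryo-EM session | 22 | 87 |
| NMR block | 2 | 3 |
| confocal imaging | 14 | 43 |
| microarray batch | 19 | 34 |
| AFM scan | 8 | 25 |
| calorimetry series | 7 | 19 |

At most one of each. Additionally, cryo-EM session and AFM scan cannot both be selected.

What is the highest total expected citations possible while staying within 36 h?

130

Density check — cryo-EM session 3.95, mass-spec batch 3.73, AFM scan 3.12, confocal imaging 3.07 are the best per h.
Taking cryo-EM session + confocal imaging: 36 h used, 130 in expected citations.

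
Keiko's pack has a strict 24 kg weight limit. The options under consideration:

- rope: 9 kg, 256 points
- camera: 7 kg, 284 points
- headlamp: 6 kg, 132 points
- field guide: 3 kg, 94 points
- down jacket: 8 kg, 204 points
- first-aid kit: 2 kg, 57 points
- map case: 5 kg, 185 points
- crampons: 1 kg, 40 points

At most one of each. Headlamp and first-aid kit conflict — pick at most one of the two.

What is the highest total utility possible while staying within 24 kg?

822

By utility per kg: camera 40.57, crampons 40.00, map case 37.00 lead.
Best packing: rope + camera + first-aid kit + map case + crampons — 24 kg, 822 total.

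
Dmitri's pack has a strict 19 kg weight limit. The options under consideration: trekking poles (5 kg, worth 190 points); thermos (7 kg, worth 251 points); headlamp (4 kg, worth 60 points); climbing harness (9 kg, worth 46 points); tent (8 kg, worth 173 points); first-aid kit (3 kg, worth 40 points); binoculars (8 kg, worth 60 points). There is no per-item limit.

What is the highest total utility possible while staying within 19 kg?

692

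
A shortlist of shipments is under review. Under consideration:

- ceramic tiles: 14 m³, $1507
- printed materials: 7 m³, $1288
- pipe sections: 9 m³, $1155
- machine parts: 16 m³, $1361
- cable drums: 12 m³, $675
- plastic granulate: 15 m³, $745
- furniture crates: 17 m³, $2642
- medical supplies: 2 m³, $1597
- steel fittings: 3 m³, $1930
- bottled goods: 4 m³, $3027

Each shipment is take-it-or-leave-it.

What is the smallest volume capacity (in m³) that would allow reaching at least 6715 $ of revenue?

Look for the lowest-volume combination reaching 6715.
printed materials + medical supplies + steel fittings + bottled goods: 7842 revenue at 16 m³.
Any bundle with less than 16 m³ falls short of 6715.

16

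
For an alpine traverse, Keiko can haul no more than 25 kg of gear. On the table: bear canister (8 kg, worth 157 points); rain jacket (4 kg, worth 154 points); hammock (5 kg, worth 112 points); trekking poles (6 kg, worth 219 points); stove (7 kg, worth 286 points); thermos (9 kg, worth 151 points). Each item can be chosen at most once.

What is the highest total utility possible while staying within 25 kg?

816

Greedy by ratio would take rain jacket + hammock + trekking poles + stove: 22 kg used, total 771.
Replace hammock with bear canister: the trade gains 45 net, giving 816 at 25 kg.
An exhaustive check of the 64 subsets confirms 816.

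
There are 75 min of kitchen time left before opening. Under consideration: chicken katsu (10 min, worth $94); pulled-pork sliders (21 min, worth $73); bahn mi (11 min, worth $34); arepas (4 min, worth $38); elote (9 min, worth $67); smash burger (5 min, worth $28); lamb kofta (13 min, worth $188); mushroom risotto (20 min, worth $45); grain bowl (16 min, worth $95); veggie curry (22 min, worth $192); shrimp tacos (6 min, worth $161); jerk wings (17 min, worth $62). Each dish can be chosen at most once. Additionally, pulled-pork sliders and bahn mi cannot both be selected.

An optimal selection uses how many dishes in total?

Best achievable profit is 774.
chicken katsu + bahn mi + arepas + elote + lamb kofta + veggie curry + shrimp tacos hits 774 at 75 min.
All optima have 7 dishes.

7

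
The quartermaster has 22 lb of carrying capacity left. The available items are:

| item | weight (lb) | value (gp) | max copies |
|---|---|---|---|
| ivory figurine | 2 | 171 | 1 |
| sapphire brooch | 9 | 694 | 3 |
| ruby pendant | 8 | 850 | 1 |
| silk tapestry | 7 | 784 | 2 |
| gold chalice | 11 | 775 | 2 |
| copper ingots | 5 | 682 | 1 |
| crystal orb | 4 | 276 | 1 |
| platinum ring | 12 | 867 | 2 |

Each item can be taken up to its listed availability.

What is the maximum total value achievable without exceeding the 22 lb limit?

Density check — copper ingots 136.40, silk tapestry 112.00, ruby pendant 106.25, ivory figurine 85.50 are the best per lb.
Greedy by ratio would take ivory figurine + 2×silk tapestry + copper ingots: 21 lb used, total 2421.
Dropping silk tapestry frees 7 lb; slotting in ruby pendant (8 lb) lifts the total to 2487 at 22 lb.

2487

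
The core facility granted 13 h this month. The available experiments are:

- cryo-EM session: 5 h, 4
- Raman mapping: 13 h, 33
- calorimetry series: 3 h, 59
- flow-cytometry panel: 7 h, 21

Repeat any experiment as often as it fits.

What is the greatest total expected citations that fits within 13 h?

236

4×calorimetry series uses 12 of the 13 h and totals 236.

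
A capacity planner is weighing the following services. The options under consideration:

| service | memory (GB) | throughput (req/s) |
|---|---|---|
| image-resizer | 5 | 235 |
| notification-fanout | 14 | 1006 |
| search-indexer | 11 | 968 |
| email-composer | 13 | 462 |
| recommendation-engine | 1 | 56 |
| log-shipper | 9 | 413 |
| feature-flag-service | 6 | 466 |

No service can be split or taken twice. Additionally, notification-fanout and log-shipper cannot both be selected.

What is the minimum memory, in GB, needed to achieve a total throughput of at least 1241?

Minimise GB subject to total throughput ≥ 1241.
Taking image-resizer + search-indexer + recommendation-engine gives 1259 (≥ 1241) for 17 GB.
Below 17 GB the best achievable stays under 1241.

17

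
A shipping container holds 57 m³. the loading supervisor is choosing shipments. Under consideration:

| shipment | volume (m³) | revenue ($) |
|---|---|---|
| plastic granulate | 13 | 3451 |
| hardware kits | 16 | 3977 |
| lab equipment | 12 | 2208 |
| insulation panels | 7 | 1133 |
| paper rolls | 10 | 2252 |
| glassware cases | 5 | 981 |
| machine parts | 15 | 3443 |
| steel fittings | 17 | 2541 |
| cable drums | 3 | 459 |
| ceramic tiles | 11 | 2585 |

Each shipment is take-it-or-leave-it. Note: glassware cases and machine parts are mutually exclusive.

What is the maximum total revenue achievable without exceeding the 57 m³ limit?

13582

Taking the top-ratio shipments first gives plastic granulate + hardware kits + machine parts + ceramic tiles for 13456 (55 m³).
Dropping ceramic tiles frees 11 m³; slotting in paper rolls + cable drums (13 m³) lifts the total to 13582 at 57 m³.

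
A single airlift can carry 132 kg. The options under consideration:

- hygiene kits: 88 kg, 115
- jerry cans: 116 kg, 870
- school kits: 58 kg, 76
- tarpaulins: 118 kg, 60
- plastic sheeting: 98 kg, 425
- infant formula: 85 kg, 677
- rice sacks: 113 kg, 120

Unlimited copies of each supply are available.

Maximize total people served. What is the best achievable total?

870

By people served per kg: infant formula 7.96, jerry cans 7.50, plastic sheeting 4.34, school kits 1.31 lead.
Taking the top-ratio supplies first gives infant formula for 677 (85 kg).
Replace infant formula with jerry cans: the trade gains 193 net, giving 870 at 116 kg.
Every other selection either busts 132 kg or fails to beat 870.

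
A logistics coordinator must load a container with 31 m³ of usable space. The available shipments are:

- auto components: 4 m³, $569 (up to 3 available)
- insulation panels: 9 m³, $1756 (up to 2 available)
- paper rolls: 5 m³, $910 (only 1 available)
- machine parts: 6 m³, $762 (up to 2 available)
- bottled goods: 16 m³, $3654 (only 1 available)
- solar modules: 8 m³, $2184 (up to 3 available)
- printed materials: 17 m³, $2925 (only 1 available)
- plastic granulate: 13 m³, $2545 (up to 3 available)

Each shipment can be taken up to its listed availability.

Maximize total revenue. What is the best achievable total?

Taking paper rolls + 3×solar modules: 29 m³ used, 7462 in revenue.
The spare 2 m³ is too small for any remaining shipment, and no exchange beats 7462.

7462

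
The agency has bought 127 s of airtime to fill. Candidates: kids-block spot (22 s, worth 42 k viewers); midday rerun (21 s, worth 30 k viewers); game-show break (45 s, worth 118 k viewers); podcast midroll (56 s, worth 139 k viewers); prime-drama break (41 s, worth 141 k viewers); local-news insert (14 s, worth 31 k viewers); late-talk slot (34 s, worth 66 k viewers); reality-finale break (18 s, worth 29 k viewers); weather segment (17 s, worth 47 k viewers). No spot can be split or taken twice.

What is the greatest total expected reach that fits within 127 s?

The ratio heuristic lands on game-show break + prime-drama break + local-news insert + weather segment (337) but leaves 10 s idle.
Dropping local-news insert frees 14 s; slotting in kids-block spot (22 s) lifts the total to 348 at 125 s.

348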